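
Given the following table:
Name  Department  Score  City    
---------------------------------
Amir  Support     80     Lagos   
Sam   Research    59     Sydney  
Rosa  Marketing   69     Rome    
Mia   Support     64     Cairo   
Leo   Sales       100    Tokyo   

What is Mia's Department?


Row 4: Mia
Department = Support

ANSWER: Support


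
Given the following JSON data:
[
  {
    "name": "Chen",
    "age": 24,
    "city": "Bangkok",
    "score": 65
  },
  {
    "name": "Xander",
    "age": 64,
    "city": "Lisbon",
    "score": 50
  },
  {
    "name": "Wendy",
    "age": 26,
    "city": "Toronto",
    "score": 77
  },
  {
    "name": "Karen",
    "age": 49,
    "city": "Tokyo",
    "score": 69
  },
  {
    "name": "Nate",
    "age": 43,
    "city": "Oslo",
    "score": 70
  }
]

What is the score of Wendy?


Looking up record where name = Wendy
Record index: 2
Field 'score' = 77

ANSWER: 77


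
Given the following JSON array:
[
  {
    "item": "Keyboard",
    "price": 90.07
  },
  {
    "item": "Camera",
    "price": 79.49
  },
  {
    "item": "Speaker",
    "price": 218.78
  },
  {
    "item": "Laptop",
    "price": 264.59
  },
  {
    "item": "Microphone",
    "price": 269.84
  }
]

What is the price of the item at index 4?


Array index 4 -> Microphone
price = 269.84

ANSWER: 269.84


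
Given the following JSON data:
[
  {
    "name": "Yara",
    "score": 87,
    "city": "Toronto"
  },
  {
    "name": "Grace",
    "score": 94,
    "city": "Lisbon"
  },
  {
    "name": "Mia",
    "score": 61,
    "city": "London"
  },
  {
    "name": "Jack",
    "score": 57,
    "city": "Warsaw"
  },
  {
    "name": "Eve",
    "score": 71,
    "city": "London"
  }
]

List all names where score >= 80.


Filtering records where score >= 80:
  Yara (score=87) -> YES
  Grace (score=94) -> YES
  Mia (score=61) -> no
  Jack (score=57) -> no
  Eve (score=71) -> no


ANSWER: Yara, Grace


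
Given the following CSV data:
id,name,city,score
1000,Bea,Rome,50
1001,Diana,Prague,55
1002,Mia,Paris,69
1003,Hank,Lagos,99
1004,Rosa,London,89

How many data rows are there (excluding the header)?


Counting rows (excluding header):
Header: id,name,city,score
Data rows: 5

ANSWER: 5


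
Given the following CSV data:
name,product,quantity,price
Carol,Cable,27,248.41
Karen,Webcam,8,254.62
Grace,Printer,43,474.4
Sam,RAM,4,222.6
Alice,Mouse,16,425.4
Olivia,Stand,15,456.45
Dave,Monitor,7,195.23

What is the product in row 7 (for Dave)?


Row 7: Dave
Column 'product' = Monitor

ANSWER: Monitor


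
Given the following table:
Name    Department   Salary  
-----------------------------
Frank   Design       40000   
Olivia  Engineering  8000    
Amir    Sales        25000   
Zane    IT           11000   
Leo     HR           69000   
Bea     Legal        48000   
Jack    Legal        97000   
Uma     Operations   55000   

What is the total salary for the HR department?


HR department members:
  Leo: 69000
Total = 69000 = 69000

ANSWER: 69000


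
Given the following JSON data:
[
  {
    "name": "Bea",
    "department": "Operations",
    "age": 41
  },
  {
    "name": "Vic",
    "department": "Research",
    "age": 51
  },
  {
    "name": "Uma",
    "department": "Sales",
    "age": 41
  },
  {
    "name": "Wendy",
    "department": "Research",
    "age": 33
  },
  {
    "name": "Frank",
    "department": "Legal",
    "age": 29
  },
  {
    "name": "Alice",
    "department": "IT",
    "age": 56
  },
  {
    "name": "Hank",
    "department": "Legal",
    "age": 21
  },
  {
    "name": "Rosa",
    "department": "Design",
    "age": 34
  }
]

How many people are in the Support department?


Scanning records for department = Support
  No matches found
Count: 0

ANSWER: 0


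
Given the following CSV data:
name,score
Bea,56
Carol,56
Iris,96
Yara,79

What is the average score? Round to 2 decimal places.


Scores: 56, 56, 96, 79
Sum = 287
Count = 4
Average = 287 / 4 = 71.75

ANSWER: 71.75


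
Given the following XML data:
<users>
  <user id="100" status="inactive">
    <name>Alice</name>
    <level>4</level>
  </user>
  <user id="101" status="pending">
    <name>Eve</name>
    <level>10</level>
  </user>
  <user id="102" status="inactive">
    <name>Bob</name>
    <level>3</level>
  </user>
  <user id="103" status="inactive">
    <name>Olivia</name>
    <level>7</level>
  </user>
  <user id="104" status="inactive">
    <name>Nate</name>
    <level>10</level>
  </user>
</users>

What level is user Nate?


Finding user: Nate
<level>10</level>

ANSWER: 10


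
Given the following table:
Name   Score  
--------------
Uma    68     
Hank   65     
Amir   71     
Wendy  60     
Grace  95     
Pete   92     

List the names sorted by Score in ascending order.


Sorting by Score (ascending):
  Wendy: 60
  Hank: 65
  Uma: 68
  Amir: 71
  Pete: 92
  Grace: 95


ANSWER: Wendy, Hank, Uma, Amir, Pete, Grace


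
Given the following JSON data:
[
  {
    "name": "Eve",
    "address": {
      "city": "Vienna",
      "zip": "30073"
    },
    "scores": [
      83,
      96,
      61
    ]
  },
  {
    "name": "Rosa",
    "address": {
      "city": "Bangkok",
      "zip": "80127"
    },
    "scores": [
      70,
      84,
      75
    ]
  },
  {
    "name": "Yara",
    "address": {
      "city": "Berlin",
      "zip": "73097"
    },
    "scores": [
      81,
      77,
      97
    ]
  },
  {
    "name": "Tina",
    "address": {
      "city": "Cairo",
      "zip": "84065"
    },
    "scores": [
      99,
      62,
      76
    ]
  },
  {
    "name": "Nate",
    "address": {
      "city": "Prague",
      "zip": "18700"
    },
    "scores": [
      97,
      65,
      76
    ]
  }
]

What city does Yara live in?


Path: records[2].address.city
Value: Berlin

ANSWER: Berlin


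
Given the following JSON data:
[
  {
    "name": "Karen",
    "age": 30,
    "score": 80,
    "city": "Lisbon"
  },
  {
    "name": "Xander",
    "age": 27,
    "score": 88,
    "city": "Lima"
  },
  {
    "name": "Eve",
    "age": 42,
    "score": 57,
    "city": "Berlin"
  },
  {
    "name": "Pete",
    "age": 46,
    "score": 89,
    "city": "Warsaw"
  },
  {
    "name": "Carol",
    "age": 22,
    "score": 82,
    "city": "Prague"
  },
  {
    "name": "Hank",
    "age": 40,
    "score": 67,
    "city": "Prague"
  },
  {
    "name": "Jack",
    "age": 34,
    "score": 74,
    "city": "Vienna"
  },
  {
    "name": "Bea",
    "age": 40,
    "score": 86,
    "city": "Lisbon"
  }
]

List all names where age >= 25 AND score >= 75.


Checking both conditions:
  Karen (age=30, score=80) -> YES
  Xander (age=27, score=88) -> YES
  Eve (age=42, score=57) -> no
  Pete (age=46, score=89) -> YES
  Carol (age=22, score=82) -> no
  Hank (age=40, score=67) -> no
  Jack (age=34, score=74) -> no
  Bea (age=40, score=86) -> YES


ANSWER: Karen, Xander, Pete, Bea


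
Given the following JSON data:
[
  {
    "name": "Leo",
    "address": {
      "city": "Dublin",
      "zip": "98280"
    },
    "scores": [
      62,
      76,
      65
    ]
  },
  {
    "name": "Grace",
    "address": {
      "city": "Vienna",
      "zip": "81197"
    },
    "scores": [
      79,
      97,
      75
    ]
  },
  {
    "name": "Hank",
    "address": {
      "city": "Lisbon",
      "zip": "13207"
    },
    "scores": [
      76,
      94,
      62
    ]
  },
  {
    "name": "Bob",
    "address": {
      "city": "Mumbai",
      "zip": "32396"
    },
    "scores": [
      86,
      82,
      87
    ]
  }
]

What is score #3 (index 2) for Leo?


Path: records[0].scores[2]
Value: 65

ANSWER: 65


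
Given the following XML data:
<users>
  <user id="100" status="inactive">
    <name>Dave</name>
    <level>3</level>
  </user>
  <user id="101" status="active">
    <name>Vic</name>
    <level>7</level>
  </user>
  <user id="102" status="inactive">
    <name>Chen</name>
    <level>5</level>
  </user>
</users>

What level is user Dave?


Finding user: Dave
<level>3</level>

ANSWER: 3


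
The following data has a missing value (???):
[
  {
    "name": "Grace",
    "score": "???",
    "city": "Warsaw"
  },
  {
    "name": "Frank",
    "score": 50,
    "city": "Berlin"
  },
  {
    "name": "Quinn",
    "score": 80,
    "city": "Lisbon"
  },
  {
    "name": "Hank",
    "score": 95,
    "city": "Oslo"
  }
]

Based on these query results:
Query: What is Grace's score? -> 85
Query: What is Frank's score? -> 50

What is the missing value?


The missing value is Grace's score
From query: Grace's score = 85

ANSWER: 85


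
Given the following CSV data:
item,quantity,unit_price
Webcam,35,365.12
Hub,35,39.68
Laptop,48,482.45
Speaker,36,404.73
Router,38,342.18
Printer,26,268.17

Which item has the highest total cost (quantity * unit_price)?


Computing row totals:
  Webcam: 12779.2
  Hub: 1388.8
  Laptop: 23157.6
  Speaker: 14570.28
  Router: 13002.84
  Printer: 6972.42
Maximum: Laptop (23157.6)

ANSWER: Laptop


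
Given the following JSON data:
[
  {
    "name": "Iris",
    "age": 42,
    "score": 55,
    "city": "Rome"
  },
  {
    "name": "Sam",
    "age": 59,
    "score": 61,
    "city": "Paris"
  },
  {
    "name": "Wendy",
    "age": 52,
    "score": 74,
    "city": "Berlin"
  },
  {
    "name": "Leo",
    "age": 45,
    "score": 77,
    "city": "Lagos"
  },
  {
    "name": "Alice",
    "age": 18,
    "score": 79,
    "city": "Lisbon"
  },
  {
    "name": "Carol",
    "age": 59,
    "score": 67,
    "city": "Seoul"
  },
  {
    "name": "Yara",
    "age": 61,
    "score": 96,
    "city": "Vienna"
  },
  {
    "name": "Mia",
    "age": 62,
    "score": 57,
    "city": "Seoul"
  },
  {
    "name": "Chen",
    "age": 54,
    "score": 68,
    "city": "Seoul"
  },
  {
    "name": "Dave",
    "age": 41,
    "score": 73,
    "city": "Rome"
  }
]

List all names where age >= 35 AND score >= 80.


Checking both conditions:
  Iris (age=42, score=55) -> no
  Sam (age=59, score=61) -> no
  Wendy (age=52, score=74) -> no
  Leo (age=45, score=77) -> no
  Alice (age=18, score=79) -> no
  Carol (age=59, score=67) -> no
  Yara (age=61, score=96) -> YES
  Mia (age=62, score=57) -> no
  Chen (age=54, score=68) -> no
  Dave (age=41, score=73) -> no


ANSWER: Yara


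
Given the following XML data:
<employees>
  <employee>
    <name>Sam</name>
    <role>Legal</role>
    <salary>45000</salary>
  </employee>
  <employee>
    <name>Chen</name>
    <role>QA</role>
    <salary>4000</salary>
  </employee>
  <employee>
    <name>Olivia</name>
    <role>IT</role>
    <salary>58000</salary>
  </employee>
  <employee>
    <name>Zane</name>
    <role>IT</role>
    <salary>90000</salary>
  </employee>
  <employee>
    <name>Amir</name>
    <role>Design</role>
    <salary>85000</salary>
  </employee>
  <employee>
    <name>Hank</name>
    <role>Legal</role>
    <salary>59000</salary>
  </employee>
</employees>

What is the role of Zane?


Searching for <employee> with <name>Zane</name>
Found at position 4
<role>IT</role>

ANSWER: IT


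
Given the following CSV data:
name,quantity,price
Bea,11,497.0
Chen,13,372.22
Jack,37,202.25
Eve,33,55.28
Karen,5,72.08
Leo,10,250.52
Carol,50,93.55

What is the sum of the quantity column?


Values in 'quantity' column:
  Row 1: 11
  Row 2: 13
  Row 3: 37
  Row 4: 33
  Row 5: 5
  Row 6: 10
  Row 7: 50
Sum = 11 + 13 + 37 + 33 + 5 + 10 + 50 = 159

ANSWER: 159


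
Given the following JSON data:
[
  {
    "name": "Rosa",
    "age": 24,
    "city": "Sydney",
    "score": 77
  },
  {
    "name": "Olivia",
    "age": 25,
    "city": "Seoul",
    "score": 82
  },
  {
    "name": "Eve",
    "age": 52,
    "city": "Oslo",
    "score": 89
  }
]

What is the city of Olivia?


Looking up record where name = Olivia
Record index: 1
Field 'city' = Seoul

ANSWER: Seoul


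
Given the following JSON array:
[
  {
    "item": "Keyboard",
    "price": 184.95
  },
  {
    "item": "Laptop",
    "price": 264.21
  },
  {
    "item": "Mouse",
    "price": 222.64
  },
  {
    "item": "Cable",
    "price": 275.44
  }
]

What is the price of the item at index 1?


Array index 1 -> Laptop
price = 264.21

ANSWER: 264.21


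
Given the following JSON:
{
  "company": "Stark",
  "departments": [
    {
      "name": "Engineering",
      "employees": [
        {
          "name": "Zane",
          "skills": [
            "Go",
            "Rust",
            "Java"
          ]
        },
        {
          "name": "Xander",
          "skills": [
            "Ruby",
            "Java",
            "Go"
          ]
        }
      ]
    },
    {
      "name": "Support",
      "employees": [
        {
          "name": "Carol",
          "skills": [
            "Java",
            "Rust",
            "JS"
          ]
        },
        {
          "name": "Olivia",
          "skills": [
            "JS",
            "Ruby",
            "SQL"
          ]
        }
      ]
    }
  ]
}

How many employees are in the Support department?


Path: departments[1].employees
Count: 2

ANSWER: 2


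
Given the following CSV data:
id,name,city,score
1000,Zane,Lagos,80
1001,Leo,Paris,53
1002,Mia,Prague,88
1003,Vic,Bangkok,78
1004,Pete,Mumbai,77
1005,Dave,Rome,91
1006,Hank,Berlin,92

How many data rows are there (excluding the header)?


Counting rows (excluding header):
Header: id,name,city,score
Data rows: 7

ANSWER: 7


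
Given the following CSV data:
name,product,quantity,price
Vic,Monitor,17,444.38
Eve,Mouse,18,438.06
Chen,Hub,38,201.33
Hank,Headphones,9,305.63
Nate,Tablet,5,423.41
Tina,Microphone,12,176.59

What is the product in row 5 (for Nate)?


Row 5: Nate
Column 'product' = Tablet

ANSWER: Tablet


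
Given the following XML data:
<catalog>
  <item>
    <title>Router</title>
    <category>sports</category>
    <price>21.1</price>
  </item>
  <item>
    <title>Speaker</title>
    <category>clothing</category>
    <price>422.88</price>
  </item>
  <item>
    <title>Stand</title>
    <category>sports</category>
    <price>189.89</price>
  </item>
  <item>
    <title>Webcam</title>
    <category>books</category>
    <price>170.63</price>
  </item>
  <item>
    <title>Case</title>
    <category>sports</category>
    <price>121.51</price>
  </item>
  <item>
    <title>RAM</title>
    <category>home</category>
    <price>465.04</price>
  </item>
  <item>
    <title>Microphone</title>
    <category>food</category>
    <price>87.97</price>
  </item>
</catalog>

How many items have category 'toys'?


Scanning <item> elements for <category>toys</category>:
Count: 0

ANSWER: 0


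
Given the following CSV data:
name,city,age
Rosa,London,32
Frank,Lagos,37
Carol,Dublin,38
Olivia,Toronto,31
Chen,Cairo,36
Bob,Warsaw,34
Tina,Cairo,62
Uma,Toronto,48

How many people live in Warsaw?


Scanning city column for 'Warsaw':
  Row 6: Bob -> MATCH
Total matches: 1

ANSWER: 1


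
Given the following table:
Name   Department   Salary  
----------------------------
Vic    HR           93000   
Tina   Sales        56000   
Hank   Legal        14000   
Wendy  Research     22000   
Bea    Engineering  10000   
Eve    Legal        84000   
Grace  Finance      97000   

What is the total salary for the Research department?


Research department members:
  Wendy: 22000
Total = 22000 = 22000

ANSWER: 22000


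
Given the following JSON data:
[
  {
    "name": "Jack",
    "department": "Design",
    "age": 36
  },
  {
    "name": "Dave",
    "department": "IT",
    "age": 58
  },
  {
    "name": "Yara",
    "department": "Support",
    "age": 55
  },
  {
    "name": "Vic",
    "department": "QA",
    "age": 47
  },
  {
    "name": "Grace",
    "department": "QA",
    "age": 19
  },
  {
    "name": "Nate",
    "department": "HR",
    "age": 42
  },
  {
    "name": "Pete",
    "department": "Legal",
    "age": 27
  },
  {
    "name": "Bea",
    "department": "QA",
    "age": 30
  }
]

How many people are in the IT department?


Scanning records for department = IT
  Record 1: Dave
Count: 1

ANSWER: 1


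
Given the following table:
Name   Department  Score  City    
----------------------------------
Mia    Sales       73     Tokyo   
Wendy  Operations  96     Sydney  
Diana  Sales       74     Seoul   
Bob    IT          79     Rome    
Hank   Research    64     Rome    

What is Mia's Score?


Row 1: Mia
Score = 73

ANSWER: 73


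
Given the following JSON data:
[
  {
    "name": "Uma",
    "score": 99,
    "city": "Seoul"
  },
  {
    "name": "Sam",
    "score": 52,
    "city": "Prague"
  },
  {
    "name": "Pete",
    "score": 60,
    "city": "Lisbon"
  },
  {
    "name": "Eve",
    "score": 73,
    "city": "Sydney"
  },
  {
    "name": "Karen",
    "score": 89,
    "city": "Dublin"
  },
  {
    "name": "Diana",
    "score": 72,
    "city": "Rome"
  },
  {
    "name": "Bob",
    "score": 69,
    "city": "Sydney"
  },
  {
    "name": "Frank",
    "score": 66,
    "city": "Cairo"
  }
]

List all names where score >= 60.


Filtering records where score >= 60:
  Uma (score=99) -> YES
  Sam (score=52) -> no
  Pete (score=60) -> YES
  Eve (score=73) -> YES
  Karen (score=89) -> YES
  Diana (score=72) -> YES
  Bob (score=69) -> YES
  Frank (score=66) -> YES


ANSWER: Uma, Pete, Eve, Karen, Diana, Bob, Frank


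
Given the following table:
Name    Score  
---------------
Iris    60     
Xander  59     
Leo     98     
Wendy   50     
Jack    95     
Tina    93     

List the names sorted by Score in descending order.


Sorting by Score (descending):
  Leo: 98
  Jack: 95
  Tina: 93
  Iris: 60
  Xander: 59
  Wendy: 50


ANSWER: Leo, Jack, Tina, Iris, Xander, Wendy


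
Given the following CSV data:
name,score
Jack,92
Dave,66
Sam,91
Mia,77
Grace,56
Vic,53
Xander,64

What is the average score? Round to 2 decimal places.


Scores: 92, 66, 91, 77, 56, 53, 64
Sum = 499
Count = 7
Average = 499 / 7 = 71.29

ANSWER: 71.29


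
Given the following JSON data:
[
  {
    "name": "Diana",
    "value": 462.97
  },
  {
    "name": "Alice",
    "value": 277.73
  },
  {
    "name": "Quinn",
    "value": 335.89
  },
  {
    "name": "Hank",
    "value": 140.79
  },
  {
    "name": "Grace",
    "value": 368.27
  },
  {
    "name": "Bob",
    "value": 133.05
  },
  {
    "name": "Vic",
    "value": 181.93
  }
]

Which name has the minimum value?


Comparing values:
  Diana: 462.97
  Alice: 277.73
  Quinn: 335.89
  Hank: 140.79
  Grace: 368.27
  Bob: 133.05
  Vic: 181.93
Minimum: Bob (133.05)

ANSWER: Bob


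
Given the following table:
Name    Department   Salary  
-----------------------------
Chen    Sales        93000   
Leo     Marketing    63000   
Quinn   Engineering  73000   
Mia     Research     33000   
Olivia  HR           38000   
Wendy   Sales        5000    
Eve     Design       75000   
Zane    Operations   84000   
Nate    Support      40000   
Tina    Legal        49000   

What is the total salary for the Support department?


Support department members:
  Nate: 40000
Total = 40000 = 40000

ANSWER: 40000


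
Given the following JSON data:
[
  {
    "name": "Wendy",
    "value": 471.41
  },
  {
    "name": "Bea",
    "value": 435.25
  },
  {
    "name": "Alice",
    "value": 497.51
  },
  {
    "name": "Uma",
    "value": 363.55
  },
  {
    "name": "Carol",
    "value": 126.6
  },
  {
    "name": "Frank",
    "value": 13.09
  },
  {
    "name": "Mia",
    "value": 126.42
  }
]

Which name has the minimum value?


Comparing values:
  Wendy: 471.41
  Bea: 435.25
  Alice: 497.51
  Uma: 363.55
  Carol: 126.6
  Frank: 13.09
  Mia: 126.42
Minimum: Frank (13.09)

ANSWER: Frank


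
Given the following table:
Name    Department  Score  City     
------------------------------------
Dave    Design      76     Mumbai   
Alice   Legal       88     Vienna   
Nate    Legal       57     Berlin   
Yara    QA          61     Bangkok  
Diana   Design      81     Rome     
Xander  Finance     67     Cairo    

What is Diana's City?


Row 5: Diana
City = Rome

ANSWER: Rome


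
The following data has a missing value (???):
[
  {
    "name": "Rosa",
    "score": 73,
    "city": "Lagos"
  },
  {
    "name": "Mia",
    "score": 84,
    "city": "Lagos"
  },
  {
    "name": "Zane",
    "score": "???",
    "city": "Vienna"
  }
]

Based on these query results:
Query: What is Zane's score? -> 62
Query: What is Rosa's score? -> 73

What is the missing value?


The missing value is Zane's score
From query: Zane's score = 62

ANSWER: 62


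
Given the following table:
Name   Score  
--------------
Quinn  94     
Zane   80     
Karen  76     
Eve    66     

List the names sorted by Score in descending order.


Sorting by Score (descending):
  Quinn: 94
  Zane: 80
  Karen: 76
  Eve: 66


ANSWER: Quinn, Zane, Karen, Eve


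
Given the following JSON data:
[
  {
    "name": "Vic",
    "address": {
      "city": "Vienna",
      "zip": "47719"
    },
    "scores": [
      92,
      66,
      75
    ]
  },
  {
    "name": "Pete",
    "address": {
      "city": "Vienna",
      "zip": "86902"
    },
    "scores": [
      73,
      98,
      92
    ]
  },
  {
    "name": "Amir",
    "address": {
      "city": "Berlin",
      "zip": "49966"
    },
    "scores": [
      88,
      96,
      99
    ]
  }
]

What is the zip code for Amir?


Path: records[2].address.zip
Value: 49966

ANSWER: 49966


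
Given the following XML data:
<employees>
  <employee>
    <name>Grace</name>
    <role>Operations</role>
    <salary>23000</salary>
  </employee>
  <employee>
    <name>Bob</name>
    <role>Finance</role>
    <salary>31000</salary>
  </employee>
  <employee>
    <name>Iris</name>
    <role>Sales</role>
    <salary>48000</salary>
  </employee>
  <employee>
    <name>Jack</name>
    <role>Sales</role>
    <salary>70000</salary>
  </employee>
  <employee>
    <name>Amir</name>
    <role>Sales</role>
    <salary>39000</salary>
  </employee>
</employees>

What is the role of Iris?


Searching for <employee> with <name>Iris</name>
Found at position 3
<role>Sales</role>

ANSWER: Sales


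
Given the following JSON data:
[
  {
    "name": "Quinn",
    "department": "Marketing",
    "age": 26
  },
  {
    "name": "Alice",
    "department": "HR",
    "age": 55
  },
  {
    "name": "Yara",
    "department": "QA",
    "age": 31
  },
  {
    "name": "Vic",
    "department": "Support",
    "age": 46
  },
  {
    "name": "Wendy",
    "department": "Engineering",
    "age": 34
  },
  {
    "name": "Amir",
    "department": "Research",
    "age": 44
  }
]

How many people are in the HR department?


Scanning records for department = HR
  Record 1: Alice
Count: 1

ANSWER: 1


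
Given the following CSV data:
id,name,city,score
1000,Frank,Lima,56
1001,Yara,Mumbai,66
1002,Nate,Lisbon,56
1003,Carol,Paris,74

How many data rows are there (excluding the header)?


Counting rows (excluding header):
Header: id,name,city,score
Data rows: 4

ANSWER: 4


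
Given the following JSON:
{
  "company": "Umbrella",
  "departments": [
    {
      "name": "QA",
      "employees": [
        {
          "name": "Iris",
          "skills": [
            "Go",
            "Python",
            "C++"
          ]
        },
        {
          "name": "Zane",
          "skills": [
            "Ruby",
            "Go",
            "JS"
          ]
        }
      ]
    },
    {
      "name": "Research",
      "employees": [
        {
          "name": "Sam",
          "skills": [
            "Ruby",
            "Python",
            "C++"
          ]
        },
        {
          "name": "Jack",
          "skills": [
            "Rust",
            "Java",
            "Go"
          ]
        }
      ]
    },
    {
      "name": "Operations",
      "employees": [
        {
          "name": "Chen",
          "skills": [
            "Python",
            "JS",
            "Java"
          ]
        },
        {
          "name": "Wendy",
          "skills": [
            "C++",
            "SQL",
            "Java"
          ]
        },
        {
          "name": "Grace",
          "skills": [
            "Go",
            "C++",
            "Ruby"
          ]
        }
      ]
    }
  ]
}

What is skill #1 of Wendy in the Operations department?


Path: departments[2].employees[1].skills[0]
Value: C++

ANSWER: C++


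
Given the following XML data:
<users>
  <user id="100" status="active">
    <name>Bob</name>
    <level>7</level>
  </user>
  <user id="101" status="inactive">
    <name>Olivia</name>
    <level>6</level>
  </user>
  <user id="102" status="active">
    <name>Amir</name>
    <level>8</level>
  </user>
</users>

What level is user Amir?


Finding user: Amir
<level>8</level>

ANSWER: 8


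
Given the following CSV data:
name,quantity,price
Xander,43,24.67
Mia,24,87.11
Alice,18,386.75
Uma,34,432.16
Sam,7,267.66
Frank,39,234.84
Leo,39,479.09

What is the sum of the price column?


Values in 'price' column:
  Row 1: 24.67
  Row 2: 87.11
  Row 3: 386.75
  Row 4: 432.16
  Row 5: 267.66
  Row 6: 234.84
  Row 7: 479.09
Sum = 24.67 + 87.11 + 386.75 + 432.16 + 267.66 + 234.84 + 479.09 = 1912.28

ANSWER: 1912.28


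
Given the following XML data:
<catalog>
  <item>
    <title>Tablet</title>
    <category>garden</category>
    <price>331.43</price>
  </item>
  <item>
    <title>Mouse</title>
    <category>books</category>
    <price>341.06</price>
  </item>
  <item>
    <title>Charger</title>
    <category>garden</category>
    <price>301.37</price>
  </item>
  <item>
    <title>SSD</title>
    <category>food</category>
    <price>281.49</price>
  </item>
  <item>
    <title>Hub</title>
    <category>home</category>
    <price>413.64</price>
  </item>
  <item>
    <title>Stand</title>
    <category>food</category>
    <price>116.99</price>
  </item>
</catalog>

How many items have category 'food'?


Scanning <item> elements for <category>food</category>:
  Item 4: SSD -> MATCH
  Item 6: Stand -> MATCH
Count: 2

ANSWER: 2


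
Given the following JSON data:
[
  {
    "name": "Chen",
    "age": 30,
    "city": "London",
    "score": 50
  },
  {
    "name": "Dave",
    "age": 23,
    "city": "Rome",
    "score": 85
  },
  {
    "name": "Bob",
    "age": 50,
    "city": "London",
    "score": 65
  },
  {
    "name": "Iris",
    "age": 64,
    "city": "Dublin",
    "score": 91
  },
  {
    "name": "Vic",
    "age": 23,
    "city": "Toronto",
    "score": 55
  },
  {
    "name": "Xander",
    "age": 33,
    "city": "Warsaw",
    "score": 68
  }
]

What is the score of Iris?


Looking up record where name = Iris
Record index: 3
Field 'score' = 91

ANSWER: 91


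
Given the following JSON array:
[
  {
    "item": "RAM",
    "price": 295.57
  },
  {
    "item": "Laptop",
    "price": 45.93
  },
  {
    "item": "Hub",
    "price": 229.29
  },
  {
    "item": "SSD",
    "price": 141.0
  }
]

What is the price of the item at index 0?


Array index 0 -> RAM
price = 295.57

ANSWER: 295.57


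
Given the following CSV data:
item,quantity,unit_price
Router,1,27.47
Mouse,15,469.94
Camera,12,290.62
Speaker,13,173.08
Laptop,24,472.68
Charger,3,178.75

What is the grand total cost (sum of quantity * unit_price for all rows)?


Computing row totals:
  Router: 1 * 27.47 = 27.47
  Mouse: 15 * 469.94 = 7049.1
  Camera: 12 * 290.62 = 3487.44
  Speaker: 13 * 173.08 = 2250.04
  Laptop: 24 * 472.68 = 11344.32
  Charger: 3 * 178.75 = 536.25
Grand total = 27.47 + 7049.1 + 3487.44 + 2250.04 + 11344.32 + 536.25 = 24694.62

ANSWER: 24694.62


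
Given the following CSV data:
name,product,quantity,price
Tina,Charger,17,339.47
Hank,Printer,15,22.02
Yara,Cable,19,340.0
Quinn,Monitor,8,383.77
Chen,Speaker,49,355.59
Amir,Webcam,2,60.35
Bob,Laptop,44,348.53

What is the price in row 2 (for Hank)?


Row 2: Hank
Column 'price' = 22.02

ANSWER: 22.02


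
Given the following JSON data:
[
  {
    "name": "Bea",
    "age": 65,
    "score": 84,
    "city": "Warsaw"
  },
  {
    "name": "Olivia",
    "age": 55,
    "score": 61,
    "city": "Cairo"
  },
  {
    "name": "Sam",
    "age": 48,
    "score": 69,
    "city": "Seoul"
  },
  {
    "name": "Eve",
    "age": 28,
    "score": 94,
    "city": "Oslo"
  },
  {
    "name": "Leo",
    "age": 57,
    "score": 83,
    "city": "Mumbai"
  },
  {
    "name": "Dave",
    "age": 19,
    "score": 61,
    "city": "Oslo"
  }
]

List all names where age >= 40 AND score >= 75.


Checking both conditions:
  Bea (age=65, score=84) -> YES
  Olivia (age=55, score=61) -> no
  Sam (age=48, score=69) -> no
  Eve (age=28, score=94) -> no
  Leo (age=57, score=83) -> YES
  Dave (age=19, score=61) -> no


ANSWER: Bea, Leo


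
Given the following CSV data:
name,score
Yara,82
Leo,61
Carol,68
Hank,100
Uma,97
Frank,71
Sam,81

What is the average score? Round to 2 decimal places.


Scores: 82, 61, 68, 100, 97, 71, 81
Sum = 560
Count = 7
Average = 560 / 7 = 80.00

ANSWER: 80.00


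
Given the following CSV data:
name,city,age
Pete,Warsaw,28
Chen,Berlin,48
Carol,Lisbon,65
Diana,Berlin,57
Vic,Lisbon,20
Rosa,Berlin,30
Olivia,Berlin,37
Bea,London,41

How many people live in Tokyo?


Scanning city column for 'Tokyo':
Total matches: 0

ANSWER: 0


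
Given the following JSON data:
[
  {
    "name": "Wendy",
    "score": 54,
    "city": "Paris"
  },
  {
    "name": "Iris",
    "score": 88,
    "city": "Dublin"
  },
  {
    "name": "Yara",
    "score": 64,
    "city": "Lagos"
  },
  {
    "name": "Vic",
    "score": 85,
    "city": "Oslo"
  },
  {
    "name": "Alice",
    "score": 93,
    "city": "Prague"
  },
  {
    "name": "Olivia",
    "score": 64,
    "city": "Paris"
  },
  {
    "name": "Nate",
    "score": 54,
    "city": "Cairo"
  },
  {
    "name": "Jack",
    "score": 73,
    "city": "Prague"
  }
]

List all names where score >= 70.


Filtering records where score >= 70:
  Wendy (score=54) -> no
  Iris (score=88) -> YES
  Yara (score=64) -> no
  Vic (score=85) -> YES
  Alice (score=93) -> YES
  Olivia (score=64) -> no
  Nate (score=54) -> no
  Jack (score=73) -> YES


ANSWER: Iris, Vic, Alice, Jack


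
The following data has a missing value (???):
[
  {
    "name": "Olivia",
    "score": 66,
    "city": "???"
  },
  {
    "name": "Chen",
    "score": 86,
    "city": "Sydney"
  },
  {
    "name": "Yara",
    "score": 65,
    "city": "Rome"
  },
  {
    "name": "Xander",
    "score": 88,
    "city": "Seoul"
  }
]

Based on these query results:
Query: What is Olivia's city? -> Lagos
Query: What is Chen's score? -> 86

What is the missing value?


The missing value is Olivia's city
From query: Olivia's city = Lagos

ANSWER: Lagos


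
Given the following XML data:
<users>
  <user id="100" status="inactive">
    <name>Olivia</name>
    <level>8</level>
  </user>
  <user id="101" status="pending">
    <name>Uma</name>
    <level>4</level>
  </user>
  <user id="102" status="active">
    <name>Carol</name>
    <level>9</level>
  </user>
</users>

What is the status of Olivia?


Finding user with name = Olivia
user id="100" status="inactive"

ANSWER: inactive


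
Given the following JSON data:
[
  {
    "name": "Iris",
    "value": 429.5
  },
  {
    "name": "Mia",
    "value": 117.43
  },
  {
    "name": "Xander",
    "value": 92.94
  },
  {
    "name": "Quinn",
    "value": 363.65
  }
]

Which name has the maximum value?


Comparing values:
  Iris: 429.5
  Mia: 117.43
  Xander: 92.94
  Quinn: 363.65
Maximum: Iris (429.5)

ANSWER: Iris


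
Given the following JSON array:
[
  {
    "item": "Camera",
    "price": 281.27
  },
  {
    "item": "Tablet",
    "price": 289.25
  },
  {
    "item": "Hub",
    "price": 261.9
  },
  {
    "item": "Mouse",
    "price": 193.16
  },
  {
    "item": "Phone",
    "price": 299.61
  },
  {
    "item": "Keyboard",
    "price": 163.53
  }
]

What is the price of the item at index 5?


Array index 5 -> Keyboard
price = 163.53

ANSWER: 163.53


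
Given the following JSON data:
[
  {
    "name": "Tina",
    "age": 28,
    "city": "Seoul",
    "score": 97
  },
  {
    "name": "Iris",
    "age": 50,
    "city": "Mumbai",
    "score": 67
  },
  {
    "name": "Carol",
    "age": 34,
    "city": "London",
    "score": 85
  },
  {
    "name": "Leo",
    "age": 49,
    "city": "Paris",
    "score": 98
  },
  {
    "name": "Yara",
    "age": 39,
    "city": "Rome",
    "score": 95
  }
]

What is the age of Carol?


Looking up record where name = Carol
Record index: 2
Field 'age' = 34

ANSWER: 34


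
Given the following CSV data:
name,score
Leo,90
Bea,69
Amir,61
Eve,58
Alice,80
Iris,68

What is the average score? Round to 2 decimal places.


Scores: 90, 69, 61, 58, 80, 68
Sum = 426
Count = 6
Average = 426 / 6 = 71.00

ANSWER: 71.00


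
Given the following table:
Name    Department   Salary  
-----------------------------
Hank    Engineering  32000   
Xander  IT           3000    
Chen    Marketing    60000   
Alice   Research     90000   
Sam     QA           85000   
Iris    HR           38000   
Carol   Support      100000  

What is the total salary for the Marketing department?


Marketing department members:
  Chen: 60000
Total = 60000 = 60000

ANSWER: 60000


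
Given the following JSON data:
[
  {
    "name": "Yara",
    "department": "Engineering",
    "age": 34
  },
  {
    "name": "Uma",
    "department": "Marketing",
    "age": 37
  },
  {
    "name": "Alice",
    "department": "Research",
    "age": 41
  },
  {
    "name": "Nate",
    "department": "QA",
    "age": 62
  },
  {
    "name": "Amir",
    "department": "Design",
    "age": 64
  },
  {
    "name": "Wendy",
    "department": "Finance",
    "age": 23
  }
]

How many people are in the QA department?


Scanning records for department = QA
  Record 3: Nate
Count: 1

ANSWER: 1


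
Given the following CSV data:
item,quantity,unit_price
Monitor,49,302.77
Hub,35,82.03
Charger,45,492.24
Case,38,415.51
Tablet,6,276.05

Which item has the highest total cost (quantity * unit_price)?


Computing row totals:
  Monitor: 14835.73
  Hub: 2871.05
  Charger: 22150.8
  Case: 15789.38
  Tablet: 1656.3
Maximum: Charger (22150.8)

ANSWER: Charger


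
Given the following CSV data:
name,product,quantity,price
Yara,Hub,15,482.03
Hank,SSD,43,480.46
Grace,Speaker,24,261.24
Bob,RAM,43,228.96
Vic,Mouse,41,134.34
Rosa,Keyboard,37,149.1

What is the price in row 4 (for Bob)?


Row 4: Bob
Column 'price' = 228.96

ANSWER: 228.96


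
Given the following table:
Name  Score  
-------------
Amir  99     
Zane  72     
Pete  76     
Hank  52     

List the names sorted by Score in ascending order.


Sorting by Score (ascending):
  Hank: 52
  Zane: 72
  Pete: 76
  Amir: 99


ANSWER: Hank, Zane, Pete, Amir


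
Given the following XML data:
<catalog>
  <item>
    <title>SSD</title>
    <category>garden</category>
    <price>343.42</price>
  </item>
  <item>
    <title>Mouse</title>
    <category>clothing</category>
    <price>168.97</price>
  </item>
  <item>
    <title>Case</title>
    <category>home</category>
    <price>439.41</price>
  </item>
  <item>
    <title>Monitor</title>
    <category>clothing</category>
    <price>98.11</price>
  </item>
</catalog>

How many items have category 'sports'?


Scanning <item> elements for <category>sports</category>:
Count: 0

ANSWER: 0


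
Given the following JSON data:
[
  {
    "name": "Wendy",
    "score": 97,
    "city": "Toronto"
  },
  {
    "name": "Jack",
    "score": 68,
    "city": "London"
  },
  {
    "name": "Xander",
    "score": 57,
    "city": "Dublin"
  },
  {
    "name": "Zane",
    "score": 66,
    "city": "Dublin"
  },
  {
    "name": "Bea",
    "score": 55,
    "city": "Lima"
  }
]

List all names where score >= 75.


Filtering records where score >= 75:
  Wendy (score=97) -> YES
  Jack (score=68) -> no
  Xander (score=57) -> no
  Zane (score=66) -> no
  Bea (score=55) -> no


ANSWER: Wendy


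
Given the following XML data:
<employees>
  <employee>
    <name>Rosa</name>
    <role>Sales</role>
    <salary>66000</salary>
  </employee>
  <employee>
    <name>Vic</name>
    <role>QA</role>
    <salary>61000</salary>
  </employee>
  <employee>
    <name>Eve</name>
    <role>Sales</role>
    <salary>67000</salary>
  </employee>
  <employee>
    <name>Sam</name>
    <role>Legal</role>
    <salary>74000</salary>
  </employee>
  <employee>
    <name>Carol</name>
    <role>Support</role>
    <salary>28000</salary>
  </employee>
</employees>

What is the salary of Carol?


Searching for <employee> with <name>Carol</name>
Found at position 5
<salary>28000</salary>

ANSWER: 28000


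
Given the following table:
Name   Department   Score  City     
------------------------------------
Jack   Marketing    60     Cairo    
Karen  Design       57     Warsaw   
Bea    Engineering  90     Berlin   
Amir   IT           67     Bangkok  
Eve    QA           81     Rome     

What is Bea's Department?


Row 3: Bea
Department = Engineering

ANSWER: Engineering


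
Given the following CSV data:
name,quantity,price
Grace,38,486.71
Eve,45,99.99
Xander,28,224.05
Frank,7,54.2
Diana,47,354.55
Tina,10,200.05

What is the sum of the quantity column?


Values in 'quantity' column:
  Row 1: 38
  Row 2: 45
  Row 3: 28
  Row 4: 7
  Row 5: 47
  Row 6: 10
Sum = 38 + 45 + 28 + 7 + 47 + 10 = 175

ANSWER: 175


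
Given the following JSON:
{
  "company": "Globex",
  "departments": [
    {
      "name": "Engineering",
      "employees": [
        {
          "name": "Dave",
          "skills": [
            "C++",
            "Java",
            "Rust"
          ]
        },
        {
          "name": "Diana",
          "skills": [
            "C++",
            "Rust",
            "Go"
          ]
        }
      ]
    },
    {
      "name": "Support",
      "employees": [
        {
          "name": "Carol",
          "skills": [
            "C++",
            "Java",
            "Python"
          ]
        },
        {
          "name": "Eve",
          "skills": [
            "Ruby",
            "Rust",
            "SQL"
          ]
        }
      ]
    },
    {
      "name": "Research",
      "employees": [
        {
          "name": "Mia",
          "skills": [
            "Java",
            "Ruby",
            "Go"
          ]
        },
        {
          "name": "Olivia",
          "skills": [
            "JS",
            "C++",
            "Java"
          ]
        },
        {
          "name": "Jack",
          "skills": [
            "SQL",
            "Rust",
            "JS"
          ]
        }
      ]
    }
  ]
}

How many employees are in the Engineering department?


Path: departments[0].employees
Count: 2

ANSWER: 2


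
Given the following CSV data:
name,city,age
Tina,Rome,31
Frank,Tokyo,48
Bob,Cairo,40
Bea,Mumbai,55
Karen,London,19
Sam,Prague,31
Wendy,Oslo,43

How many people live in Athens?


Scanning city column for 'Athens':
Total matches: 0

ANSWER: 0


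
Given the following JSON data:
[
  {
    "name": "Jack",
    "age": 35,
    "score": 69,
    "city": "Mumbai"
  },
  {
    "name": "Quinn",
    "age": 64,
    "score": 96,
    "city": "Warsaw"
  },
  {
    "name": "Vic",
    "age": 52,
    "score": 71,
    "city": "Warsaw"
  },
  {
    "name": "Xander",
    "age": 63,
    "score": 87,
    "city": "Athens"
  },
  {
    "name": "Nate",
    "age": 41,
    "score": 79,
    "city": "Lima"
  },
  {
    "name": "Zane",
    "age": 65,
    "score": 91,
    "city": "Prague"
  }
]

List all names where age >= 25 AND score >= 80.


Checking both conditions:
  Jack (age=35, score=69) -> no
  Quinn (age=64, score=96) -> YES
  Vic (age=52, score=71) -> no
  Xander (age=63, score=87) -> YES
  Nate (age=41, score=79) -> no
  Zane (age=65, score=91) -> YES


ANSWER: Quinn, Xander, Zane


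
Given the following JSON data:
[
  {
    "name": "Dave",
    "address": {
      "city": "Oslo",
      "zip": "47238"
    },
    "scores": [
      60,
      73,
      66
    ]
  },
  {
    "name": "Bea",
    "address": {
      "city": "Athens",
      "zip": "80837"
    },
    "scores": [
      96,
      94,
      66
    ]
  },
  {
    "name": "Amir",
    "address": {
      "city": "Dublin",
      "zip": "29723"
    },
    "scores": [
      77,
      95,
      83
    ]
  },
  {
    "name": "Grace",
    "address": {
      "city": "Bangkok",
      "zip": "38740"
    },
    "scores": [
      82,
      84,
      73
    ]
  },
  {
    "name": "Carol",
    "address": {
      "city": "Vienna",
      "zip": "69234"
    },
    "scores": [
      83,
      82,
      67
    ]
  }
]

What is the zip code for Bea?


Path: records[1].address.zip
Value: 80837

ANSWER: 80837
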